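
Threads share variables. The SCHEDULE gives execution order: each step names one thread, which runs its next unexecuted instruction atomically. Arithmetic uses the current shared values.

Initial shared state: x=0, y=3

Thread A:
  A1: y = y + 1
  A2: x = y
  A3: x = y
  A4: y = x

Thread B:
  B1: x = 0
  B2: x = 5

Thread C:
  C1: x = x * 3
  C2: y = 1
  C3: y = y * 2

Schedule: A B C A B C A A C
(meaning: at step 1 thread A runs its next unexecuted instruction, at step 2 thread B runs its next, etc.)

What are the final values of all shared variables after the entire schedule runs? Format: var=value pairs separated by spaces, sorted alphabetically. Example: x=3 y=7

Answer: x=1 y=2

Derivation:
Step 1: thread A executes A1 (y = y + 1). Shared: x=0 y=4. PCs: A@1 B@0 C@0
Step 2: thread B executes B1 (x = 0). Shared: x=0 y=4. PCs: A@1 B@1 C@0
Step 3: thread C executes C1 (x = x * 3). Shared: x=0 y=4. PCs: A@1 B@1 C@1
Step 4: thread A executes A2 (x = y). Shared: x=4 y=4. PCs: A@2 B@1 C@1
Step 5: thread B executes B2 (x = 5). Shared: x=5 y=4. PCs: A@2 B@2 C@1
Step 6: thread C executes C2 (y = 1). Shared: x=5 y=1. PCs: A@2 B@2 C@2
Step 7: thread A executes A3 (x = y). Shared: x=1 y=1. PCs: A@3 B@2 C@2
Step 8: thread A executes A4 (y = x). Shared: x=1 y=1. PCs: A@4 B@2 C@2
Step 9: thread C executes C3 (y = y * 2). Shared: x=1 y=2. PCs: A@4 B@2 C@3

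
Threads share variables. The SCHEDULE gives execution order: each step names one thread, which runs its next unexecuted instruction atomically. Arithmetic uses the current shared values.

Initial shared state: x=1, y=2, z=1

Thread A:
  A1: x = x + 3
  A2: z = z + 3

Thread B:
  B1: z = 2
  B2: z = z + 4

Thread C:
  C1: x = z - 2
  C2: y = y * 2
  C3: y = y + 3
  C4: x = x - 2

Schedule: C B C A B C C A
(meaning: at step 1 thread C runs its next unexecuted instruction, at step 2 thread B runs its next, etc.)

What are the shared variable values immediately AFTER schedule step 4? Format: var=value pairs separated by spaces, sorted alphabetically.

Answer: x=2 y=4 z=2

Derivation:
Step 1: thread C executes C1 (x = z - 2). Shared: x=-1 y=2 z=1. PCs: A@0 B@0 C@1
Step 2: thread B executes B1 (z = 2). Shared: x=-1 y=2 z=2. PCs: A@0 B@1 C@1
Step 3: thread C executes C2 (y = y * 2). Shared: x=-1 y=4 z=2. PCs: A@0 B@1 C@2
Step 4: thread A executes A1 (x = x + 3). Shared: x=2 y=4 z=2. PCs: A@1 B@1 C@2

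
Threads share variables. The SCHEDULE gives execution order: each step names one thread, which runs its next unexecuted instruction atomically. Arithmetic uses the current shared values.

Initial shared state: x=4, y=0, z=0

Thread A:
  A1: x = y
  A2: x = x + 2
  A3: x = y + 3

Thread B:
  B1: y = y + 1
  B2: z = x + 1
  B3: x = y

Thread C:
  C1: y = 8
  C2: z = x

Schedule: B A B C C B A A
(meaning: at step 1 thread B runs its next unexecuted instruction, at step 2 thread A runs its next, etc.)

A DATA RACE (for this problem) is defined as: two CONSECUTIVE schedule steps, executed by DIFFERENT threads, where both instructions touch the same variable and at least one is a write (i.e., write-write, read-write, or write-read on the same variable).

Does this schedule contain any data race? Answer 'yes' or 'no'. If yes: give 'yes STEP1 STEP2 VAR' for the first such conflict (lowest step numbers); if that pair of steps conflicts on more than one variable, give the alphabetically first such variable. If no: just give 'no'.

Steps 1,2: B(y = y + 1) vs A(x = y). RACE on y (W-R).
Steps 2,3: A(x = y) vs B(z = x + 1). RACE on x (W-R).
Steps 3,4: B(r=x,w=z) vs C(r=-,w=y). No conflict.
Steps 4,5: same thread (C). No race.
Steps 5,6: C(z = x) vs B(x = y). RACE on x (R-W).
Steps 6,7: B(x = y) vs A(x = x + 2). RACE on x (W-W).
Steps 7,8: same thread (A). No race.
First conflict at steps 1,2.

Answer: yes 1 2 y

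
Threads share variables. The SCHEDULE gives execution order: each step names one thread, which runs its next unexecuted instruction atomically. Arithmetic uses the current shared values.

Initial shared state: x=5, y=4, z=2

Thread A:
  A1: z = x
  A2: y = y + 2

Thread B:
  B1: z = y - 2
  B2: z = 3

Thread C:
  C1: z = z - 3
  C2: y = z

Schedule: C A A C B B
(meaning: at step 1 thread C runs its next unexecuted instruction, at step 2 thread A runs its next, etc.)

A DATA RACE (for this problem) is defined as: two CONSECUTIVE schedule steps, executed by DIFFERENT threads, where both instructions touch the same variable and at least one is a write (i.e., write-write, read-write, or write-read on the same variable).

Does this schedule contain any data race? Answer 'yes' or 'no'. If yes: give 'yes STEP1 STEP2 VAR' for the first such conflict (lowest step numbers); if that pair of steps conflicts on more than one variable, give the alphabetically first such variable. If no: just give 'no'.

Answer: yes 1 2 z

Derivation:
Steps 1,2: C(z = z - 3) vs A(z = x). RACE on z (W-W).
Steps 2,3: same thread (A). No race.
Steps 3,4: A(y = y + 2) vs C(y = z). RACE on y (W-W).
Steps 4,5: C(y = z) vs B(z = y - 2). RACE on y (W-R), z (R-W). Multiple vars; alphabetically first is y.
Steps 5,6: same thread (B). No race.
First conflict at steps 1,2.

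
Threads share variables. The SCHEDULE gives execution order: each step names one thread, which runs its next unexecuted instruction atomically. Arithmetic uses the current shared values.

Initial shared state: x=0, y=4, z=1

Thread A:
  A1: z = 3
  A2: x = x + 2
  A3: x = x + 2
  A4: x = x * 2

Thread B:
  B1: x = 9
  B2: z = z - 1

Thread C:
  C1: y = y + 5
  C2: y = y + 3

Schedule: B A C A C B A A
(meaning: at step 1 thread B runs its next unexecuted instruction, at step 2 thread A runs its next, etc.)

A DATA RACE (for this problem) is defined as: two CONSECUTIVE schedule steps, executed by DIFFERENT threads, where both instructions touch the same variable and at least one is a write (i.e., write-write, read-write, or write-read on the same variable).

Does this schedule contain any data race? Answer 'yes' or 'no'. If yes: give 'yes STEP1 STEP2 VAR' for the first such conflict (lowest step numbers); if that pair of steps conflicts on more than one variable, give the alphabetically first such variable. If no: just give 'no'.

Answer: no

Derivation:
Steps 1,2: B(r=-,w=x) vs A(r=-,w=z). No conflict.
Steps 2,3: A(r=-,w=z) vs C(r=y,w=y). No conflict.
Steps 3,4: C(r=y,w=y) vs A(r=x,w=x). No conflict.
Steps 4,5: A(r=x,w=x) vs C(r=y,w=y). No conflict.
Steps 5,6: C(r=y,w=y) vs B(r=z,w=z). No conflict.
Steps 6,7: B(r=z,w=z) vs A(r=x,w=x). No conflict.
Steps 7,8: same thread (A). No race.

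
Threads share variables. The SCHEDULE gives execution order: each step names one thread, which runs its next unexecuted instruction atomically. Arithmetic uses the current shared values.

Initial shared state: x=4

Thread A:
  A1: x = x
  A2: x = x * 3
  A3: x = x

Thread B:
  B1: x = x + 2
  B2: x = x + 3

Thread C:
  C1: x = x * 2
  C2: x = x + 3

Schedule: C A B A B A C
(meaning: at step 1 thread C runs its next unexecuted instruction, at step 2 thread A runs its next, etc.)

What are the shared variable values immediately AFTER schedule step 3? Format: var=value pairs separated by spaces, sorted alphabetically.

Step 1: thread C executes C1 (x = x * 2). Shared: x=8. PCs: A@0 B@0 C@1
Step 2: thread A executes A1 (x = x). Shared: x=8. PCs: A@1 B@0 C@1
Step 3: thread B executes B1 (x = x + 2). Shared: x=10. PCs: A@1 B@1 C@1

Answer: x=10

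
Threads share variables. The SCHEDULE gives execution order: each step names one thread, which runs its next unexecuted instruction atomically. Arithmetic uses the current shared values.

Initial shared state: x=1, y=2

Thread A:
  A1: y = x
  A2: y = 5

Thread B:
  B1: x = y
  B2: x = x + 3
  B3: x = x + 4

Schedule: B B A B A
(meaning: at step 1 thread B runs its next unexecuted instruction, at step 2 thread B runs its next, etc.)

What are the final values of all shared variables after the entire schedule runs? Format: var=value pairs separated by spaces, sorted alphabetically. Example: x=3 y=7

Answer: x=9 y=5

Derivation:
Step 1: thread B executes B1 (x = y). Shared: x=2 y=2. PCs: A@0 B@1
Step 2: thread B executes B2 (x = x + 3). Shared: x=5 y=2. PCs: A@0 B@2
Step 3: thread A executes A1 (y = x). Shared: x=5 y=5. PCs: A@1 B@2
Step 4: thread B executes B3 (x = x + 4). Shared: x=9 y=5. PCs: A@1 B@3
Step 5: thread A executes A2 (y = 5). Shared: x=9 y=5. PCs: A@2 B@3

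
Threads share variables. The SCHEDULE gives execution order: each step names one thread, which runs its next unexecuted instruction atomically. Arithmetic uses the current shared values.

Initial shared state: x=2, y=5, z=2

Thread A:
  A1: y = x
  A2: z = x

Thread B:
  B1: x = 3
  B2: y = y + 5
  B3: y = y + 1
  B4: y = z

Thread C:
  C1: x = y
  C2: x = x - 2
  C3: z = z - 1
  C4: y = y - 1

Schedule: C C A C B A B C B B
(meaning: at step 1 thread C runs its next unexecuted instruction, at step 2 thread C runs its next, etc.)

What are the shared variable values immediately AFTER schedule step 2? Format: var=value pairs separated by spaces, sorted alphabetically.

Answer: x=3 y=5 z=2

Derivation:
Step 1: thread C executes C1 (x = y). Shared: x=5 y=5 z=2. PCs: A@0 B@0 C@1
Step 2: thread C executes C2 (x = x - 2). Shared: x=3 y=5 z=2. PCs: A@0 B@0 C@2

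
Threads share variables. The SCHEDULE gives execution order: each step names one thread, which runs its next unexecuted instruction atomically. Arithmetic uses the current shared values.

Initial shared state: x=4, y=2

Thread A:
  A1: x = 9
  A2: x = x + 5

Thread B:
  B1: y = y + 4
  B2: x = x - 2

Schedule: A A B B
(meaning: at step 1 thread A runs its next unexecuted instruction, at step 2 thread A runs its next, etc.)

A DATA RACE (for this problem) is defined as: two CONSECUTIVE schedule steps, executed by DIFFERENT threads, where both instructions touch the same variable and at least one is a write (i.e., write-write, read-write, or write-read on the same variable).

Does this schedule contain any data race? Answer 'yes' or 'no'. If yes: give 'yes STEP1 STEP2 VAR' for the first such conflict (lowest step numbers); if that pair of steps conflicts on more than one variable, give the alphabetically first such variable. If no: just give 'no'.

Answer: no

Derivation:
Steps 1,2: same thread (A). No race.
Steps 2,3: A(r=x,w=x) vs B(r=y,w=y). No conflict.
Steps 3,4: same thread (B). No race.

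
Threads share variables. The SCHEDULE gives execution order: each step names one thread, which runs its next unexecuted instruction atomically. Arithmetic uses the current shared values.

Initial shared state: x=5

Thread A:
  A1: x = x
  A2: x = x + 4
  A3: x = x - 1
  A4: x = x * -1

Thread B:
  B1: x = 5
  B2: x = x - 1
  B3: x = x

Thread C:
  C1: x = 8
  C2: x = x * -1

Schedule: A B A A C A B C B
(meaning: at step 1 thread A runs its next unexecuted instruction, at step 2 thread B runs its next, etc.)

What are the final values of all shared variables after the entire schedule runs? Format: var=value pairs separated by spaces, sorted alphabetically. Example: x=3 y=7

Answer: x=9

Derivation:
Step 1: thread A executes A1 (x = x). Shared: x=5. PCs: A@1 B@0 C@0
Step 2: thread B executes B1 (x = 5). Shared: x=5. PCs: A@1 B@1 C@0
Step 3: thread A executes A2 (x = x + 4). Shared: x=9. PCs: A@2 B@1 C@0
Step 4: thread A executes A3 (x = x - 1). Shared: x=8. PCs: A@3 B@1 C@0
Step 5: thread C executes C1 (x = 8). Shared: x=8. PCs: A@3 B@1 C@1
Step 6: thread A executes A4 (x = x * -1). Shared: x=-8. PCs: A@4 B@1 C@1
Step 7: thread B executes B2 (x = x - 1). Shared: x=-9. PCs: A@4 B@2 C@1
Step 8: thread C executes C2 (x = x * -1). Shared: x=9. PCs: A@4 B@2 C@2
Step 9: thread B executes B3 (x = x). Shared: x=9. PCs: A@4 B@3 C@2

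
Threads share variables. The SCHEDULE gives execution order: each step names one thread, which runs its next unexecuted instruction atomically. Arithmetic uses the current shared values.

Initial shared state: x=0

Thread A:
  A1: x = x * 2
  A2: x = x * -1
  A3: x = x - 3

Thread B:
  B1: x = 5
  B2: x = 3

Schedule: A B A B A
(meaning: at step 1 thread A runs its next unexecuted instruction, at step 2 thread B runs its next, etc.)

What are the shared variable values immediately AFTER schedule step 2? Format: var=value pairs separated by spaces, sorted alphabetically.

Answer: x=5

Derivation:
Step 1: thread A executes A1 (x = x * 2). Shared: x=0. PCs: A@1 B@0
Step 2: thread B executes B1 (x = 5). Shared: x=5. PCs: A@1 B@1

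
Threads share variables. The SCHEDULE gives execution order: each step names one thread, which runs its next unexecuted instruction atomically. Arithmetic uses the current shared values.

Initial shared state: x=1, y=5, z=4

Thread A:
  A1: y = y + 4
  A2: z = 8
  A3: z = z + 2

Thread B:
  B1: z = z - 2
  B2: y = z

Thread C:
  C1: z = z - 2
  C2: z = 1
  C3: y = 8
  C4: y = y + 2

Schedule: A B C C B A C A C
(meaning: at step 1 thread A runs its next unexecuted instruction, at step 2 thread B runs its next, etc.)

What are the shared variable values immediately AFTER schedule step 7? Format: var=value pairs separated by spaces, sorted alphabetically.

Step 1: thread A executes A1 (y = y + 4). Shared: x=1 y=9 z=4. PCs: A@1 B@0 C@0
Step 2: thread B executes B1 (z = z - 2). Shared: x=1 y=9 z=2. PCs: A@1 B@1 C@0
Step 3: thread C executes C1 (z = z - 2). Shared: x=1 y=9 z=0. PCs: A@1 B@1 C@1
Step 4: thread C executes C2 (z = 1). Shared: x=1 y=9 z=1. PCs: A@1 B@1 C@2
Step 5: thread B executes B2 (y = z). Shared: x=1 y=1 z=1. PCs: A@1 B@2 C@2
Step 6: thread A executes A2 (z = 8). Shared: x=1 y=1 z=8. PCs: A@2 B@2 C@2
Step 7: thread C executes C3 (y = 8). Shared: x=1 y=8 z=8. PCs: A@2 B@2 C@3

Answer: x=1 y=8 z=8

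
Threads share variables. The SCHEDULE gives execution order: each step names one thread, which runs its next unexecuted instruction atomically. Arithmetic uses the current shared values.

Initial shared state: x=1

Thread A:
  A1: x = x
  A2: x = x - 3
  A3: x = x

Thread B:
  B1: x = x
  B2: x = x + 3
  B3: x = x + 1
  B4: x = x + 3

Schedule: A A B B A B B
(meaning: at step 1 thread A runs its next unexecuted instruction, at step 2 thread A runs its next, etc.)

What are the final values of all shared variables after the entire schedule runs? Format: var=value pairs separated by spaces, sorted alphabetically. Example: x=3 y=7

Step 1: thread A executes A1 (x = x). Shared: x=1. PCs: A@1 B@0
Step 2: thread A executes A2 (x = x - 3). Shared: x=-2. PCs: A@2 B@0
Step 3: thread B executes B1 (x = x). Shared: x=-2. PCs: A@2 B@1
Step 4: thread B executes B2 (x = x + 3). Shared: x=1. PCs: A@2 B@2
Step 5: thread A executes A3 (x = x). Shared: x=1. PCs: A@3 B@2
Step 6: thread B executes B3 (x = x + 1). Shared: x=2. PCs: A@3 B@3
Step 7: thread B executes B4 (x = x + 3). Shared: x=5. PCs: A@3 B@4

Answer: x=5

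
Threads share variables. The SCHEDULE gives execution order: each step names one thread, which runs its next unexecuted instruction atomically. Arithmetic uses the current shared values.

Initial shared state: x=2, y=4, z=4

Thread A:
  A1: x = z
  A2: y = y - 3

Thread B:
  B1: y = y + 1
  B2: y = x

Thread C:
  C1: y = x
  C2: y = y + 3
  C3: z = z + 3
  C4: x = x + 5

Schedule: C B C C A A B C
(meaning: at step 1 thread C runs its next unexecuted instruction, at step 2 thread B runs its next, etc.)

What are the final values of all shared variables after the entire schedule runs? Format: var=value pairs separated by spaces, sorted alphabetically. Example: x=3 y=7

Step 1: thread C executes C1 (y = x). Shared: x=2 y=2 z=4. PCs: A@0 B@0 C@1
Step 2: thread B executes B1 (y = y + 1). Shared: x=2 y=3 z=4. PCs: A@0 B@1 C@1
Step 3: thread C executes C2 (y = y + 3). Shared: x=2 y=6 z=4. PCs: A@0 B@1 C@2
Step 4: thread C executes C3 (z = z + 3). Shared: x=2 y=6 z=7. PCs: A@0 B@1 C@3
Step 5: thread A executes A1 (x = z). Shared: x=7 y=6 z=7. PCs: A@1 B@1 C@3
Step 6: thread A executes A2 (y = y - 3). Shared: x=7 y=3 z=7. PCs: A@2 B@1 C@3
Step 7: thread B executes B2 (y = x). Shared: x=7 y=7 z=7. PCs: A@2 B@2 C@3
Step 8: thread C executes C4 (x = x + 5). Shared: x=12 y=7 z=7. PCs: A@2 B@2 C@4

Answer: x=12 y=7 z=7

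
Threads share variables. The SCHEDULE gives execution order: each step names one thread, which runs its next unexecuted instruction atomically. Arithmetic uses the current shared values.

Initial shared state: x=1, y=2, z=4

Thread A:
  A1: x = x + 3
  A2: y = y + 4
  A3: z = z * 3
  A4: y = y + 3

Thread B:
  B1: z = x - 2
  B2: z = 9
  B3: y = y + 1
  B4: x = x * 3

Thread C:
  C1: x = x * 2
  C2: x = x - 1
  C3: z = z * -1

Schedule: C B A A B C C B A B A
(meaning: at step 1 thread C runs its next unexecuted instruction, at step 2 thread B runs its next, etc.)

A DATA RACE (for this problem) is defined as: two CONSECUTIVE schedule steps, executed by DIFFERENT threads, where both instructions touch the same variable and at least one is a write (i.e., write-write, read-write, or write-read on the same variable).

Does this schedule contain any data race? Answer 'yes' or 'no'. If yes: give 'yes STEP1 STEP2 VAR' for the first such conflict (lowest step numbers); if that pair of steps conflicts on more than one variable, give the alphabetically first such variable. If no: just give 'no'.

Answer: yes 1 2 x

Derivation:
Steps 1,2: C(x = x * 2) vs B(z = x - 2). RACE on x (W-R).
Steps 2,3: B(z = x - 2) vs A(x = x + 3). RACE on x (R-W).
Steps 3,4: same thread (A). No race.
Steps 4,5: A(r=y,w=y) vs B(r=-,w=z). No conflict.
Steps 5,6: B(r=-,w=z) vs C(r=x,w=x). No conflict.
Steps 6,7: same thread (C). No race.
Steps 7,8: C(r=z,w=z) vs B(r=y,w=y). No conflict.
Steps 8,9: B(r=y,w=y) vs A(r=z,w=z). No conflict.
Steps 9,10: A(r=z,w=z) vs B(r=x,w=x). No conflict.
Steps 10,11: B(r=x,w=x) vs A(r=y,w=y). No conflict.
First conflict at steps 1,2.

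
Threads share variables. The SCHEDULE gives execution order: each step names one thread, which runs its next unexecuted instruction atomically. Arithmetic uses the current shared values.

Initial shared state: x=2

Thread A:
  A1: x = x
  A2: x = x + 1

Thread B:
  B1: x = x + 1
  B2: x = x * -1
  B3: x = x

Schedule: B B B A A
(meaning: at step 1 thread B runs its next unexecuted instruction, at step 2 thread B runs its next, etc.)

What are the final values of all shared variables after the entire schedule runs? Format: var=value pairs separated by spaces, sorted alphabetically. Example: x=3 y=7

Answer: x=-2

Derivation:
Step 1: thread B executes B1 (x = x + 1). Shared: x=3. PCs: A@0 B@1
Step 2: thread B executes B2 (x = x * -1). Shared: x=-3. PCs: A@0 B@2
Step 3: thread B executes B3 (x = x). Shared: x=-3. PCs: A@0 B@3
Step 4: thread A executes A1 (x = x). Shared: x=-3. PCs: A@1 B@3
Step 5: thread A executes A2 (x = x + 1). Shared: x=-2. PCs: A@2 B@3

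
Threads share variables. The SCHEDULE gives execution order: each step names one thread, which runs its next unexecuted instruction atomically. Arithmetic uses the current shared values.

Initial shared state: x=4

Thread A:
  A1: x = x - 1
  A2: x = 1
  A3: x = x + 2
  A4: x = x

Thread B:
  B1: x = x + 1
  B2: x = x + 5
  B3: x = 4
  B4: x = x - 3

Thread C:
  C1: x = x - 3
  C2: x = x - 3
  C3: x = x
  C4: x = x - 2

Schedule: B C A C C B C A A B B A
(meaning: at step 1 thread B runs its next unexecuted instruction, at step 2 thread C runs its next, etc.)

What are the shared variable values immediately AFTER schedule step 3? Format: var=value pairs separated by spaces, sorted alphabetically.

Answer: x=1

Derivation:
Step 1: thread B executes B1 (x = x + 1). Shared: x=5. PCs: A@0 B@1 C@0
Step 2: thread C executes C1 (x = x - 3). Shared: x=2. PCs: A@0 B@1 C@1
Step 3: thread A executes A1 (x = x - 1). Shared: x=1. PCs: A@1 B@1 C@1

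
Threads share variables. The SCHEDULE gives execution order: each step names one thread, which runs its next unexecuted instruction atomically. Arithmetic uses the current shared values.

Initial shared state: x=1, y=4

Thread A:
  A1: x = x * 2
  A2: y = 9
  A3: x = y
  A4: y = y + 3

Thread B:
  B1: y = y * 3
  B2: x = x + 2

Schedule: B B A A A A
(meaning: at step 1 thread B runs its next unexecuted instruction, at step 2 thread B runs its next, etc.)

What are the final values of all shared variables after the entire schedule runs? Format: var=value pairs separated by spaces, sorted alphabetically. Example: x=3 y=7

Answer: x=9 y=12

Derivation:
Step 1: thread B executes B1 (y = y * 3). Shared: x=1 y=12. PCs: A@0 B@1
Step 2: thread B executes B2 (x = x + 2). Shared: x=3 y=12. PCs: A@0 B@2
Step 3: thread A executes A1 (x = x * 2). Shared: x=6 y=12. PCs: A@1 B@2
Step 4: thread A executes A2 (y = 9). Shared: x=6 y=9. PCs: A@2 B@2
Step 5: thread A executes A3 (x = y). Shared: x=9 y=9. PCs: A@3 B@2
Step 6: thread A executes A4 (y = y + 3). Shared: x=9 y=12. PCs: A@4 B@2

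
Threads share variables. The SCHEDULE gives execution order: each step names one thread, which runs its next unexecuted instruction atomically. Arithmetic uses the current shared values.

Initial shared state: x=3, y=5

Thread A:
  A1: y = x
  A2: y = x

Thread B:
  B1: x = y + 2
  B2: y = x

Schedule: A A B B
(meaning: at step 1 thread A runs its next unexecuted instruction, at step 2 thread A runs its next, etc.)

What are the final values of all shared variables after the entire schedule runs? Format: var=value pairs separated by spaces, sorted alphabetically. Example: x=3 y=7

Step 1: thread A executes A1 (y = x). Shared: x=3 y=3. PCs: A@1 B@0
Step 2: thread A executes A2 (y = x). Shared: x=3 y=3. PCs: A@2 B@0
Step 3: thread B executes B1 (x = y + 2). Shared: x=5 y=3. PCs: A@2 B@1
Step 4: thread B executes B2 (y = x). Shared: x=5 y=5. PCs: A@2 B@2

Answer: x=5 y=5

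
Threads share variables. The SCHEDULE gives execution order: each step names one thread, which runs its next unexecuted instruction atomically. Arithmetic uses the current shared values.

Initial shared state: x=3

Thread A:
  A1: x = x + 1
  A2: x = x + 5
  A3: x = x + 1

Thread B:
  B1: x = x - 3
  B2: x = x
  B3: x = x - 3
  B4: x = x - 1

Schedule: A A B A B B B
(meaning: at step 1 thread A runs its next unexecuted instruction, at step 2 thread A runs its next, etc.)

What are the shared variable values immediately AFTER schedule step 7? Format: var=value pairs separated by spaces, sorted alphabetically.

Answer: x=3

Derivation:
Step 1: thread A executes A1 (x = x + 1). Shared: x=4. PCs: A@1 B@0
Step 2: thread A executes A2 (x = x + 5). Shared: x=9. PCs: A@2 B@0
Step 3: thread B executes B1 (x = x - 3). Shared: x=6. PCs: A@2 B@1
Step 4: thread A executes A3 (x = x + 1). Shared: x=7. PCs: A@3 B@1
Step 5: thread B executes B2 (x = x). Shared: x=7. PCs: A@3 B@2
Step 6: thread B executes B3 (x = x - 3). Shared: x=4. PCs: A@3 B@3
Step 7: thread B executes B4 (x = x - 1). Shared: x=3. PCs: A@3 B@4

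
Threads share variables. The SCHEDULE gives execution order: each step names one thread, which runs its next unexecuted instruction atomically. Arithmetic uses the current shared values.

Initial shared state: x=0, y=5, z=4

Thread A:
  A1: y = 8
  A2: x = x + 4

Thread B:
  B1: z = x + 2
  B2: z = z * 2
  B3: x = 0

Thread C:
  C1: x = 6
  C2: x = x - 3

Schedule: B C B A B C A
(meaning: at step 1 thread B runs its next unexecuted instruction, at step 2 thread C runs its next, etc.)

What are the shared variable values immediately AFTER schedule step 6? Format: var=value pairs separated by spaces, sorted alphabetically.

Answer: x=-3 y=8 z=4

Derivation:
Step 1: thread B executes B1 (z = x + 2). Shared: x=0 y=5 z=2. PCs: A@0 B@1 C@0
Step 2: thread C executes C1 (x = 6). Shared: x=6 y=5 z=2. PCs: A@0 B@1 C@1
Step 3: thread B executes B2 (z = z * 2). Shared: x=6 y=5 z=4. PCs: A@0 B@2 C@1
Step 4: thread A executes A1 (y = 8). Shared: x=6 y=8 z=4. PCs: A@1 B@2 C@1
Step 5: thread B executes B3 (x = 0). Shared: x=0 y=8 z=4. PCs: A@1 B@3 C@1
Step 6: thread C executes C2 (x = x - 3). Shared: x=-3 y=8 z=4. PCs: A@1 B@3 C@2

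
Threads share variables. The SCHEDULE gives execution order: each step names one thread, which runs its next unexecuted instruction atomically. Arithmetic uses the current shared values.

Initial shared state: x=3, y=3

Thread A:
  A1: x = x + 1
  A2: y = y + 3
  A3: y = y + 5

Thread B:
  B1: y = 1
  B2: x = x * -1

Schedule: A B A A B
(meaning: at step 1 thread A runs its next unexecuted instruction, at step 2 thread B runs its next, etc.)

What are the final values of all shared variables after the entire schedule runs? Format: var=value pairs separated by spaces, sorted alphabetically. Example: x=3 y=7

Step 1: thread A executes A1 (x = x + 1). Shared: x=4 y=3. PCs: A@1 B@0
Step 2: thread B executes B1 (y = 1). Shared: x=4 y=1. PCs: A@1 B@1
Step 3: thread A executes A2 (y = y + 3). Shared: x=4 y=4. PCs: A@2 B@1
Step 4: thread A executes A3 (y = y + 5). Shared: x=4 y=9. PCs: A@3 B@1
Step 5: thread B executes B2 (x = x * -1). Shared: x=-4 y=9. PCs: A@3 B@2

Answer: x=-4 y=9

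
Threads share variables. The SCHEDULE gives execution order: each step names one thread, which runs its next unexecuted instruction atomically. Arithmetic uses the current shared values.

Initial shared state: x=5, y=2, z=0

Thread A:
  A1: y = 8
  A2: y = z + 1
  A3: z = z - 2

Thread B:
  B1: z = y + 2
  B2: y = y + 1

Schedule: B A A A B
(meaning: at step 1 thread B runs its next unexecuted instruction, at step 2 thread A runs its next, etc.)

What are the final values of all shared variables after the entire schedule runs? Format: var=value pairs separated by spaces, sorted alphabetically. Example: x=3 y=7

Step 1: thread B executes B1 (z = y + 2). Shared: x=5 y=2 z=4. PCs: A@0 B@1
Step 2: thread A executes A1 (y = 8). Shared: x=5 y=8 z=4. PCs: A@1 B@1
Step 3: thread A executes A2 (y = z + 1). Shared: x=5 y=5 z=4. PCs: A@2 B@1
Step 4: thread A executes A3 (z = z - 2). Shared: x=5 y=5 z=2. PCs: A@3 B@1
Step 5: thread B executes B2 (y = y + 1). Shared: x=5 y=6 z=2. PCs: A@3 B@2

Answer: x=5 y=6 z=2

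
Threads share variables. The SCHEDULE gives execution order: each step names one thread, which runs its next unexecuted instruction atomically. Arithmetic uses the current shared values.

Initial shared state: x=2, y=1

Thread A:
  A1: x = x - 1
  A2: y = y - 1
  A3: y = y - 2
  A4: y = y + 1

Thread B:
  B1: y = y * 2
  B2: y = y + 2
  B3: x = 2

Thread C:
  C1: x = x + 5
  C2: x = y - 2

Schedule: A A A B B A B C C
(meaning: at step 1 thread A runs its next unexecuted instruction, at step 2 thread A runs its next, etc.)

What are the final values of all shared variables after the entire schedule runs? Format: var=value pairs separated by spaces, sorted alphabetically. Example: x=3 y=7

Answer: x=-3 y=-1

Derivation:
Step 1: thread A executes A1 (x = x - 1). Shared: x=1 y=1. PCs: A@1 B@0 C@0
Step 2: thread A executes A2 (y = y - 1). Shared: x=1 y=0. PCs: A@2 B@0 C@0
Step 3: thread A executes A3 (y = y - 2). Shared: x=1 y=-2. PCs: A@3 B@0 C@0
Step 4: thread B executes B1 (y = y * 2). Shared: x=1 y=-4. PCs: A@3 B@1 C@0
Step 5: thread B executes B2 (y = y + 2). Shared: x=1 y=-2. PCs: A@3 B@2 C@0
Step 6: thread A executes A4 (y = y + 1). Shared: x=1 y=-1. PCs: A@4 B@2 C@0
Step 7: thread B executes B3 (x = 2). Shared: x=2 y=-1. PCs: A@4 B@3 C@0
Step 8: thread C executes C1 (x = x + 5). Shared: x=7 y=-1. PCs: A@4 B@3 C@1
Step 9: thread C executes C2 (x = y - 2). Shared: x=-3 y=-1. PCs: A@4 B@3 C@2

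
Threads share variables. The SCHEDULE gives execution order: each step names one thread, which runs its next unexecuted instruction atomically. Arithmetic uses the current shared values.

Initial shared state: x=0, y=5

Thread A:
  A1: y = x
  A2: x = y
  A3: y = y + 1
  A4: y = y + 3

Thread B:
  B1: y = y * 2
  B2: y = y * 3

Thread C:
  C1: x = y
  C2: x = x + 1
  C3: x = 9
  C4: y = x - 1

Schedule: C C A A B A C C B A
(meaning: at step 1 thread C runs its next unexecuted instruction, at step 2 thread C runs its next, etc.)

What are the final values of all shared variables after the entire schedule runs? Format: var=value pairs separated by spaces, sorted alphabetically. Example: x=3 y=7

Answer: x=9 y=27

Derivation:
Step 1: thread C executes C1 (x = y). Shared: x=5 y=5. PCs: A@0 B@0 C@1
Step 2: thread C executes C2 (x = x + 1). Shared: x=6 y=5. PCs: A@0 B@0 C@2
Step 3: thread A executes A1 (y = x). Shared: x=6 y=6. PCs: A@1 B@0 C@2
Step 4: thread A executes A2 (x = y). Shared: x=6 y=6. PCs: A@2 B@0 C@2
Step 5: thread B executes B1 (y = y * 2). Shared: x=6 y=12. PCs: A@2 B@1 C@2
Step 6: thread A executes A3 (y = y + 1). Shared: x=6 y=13. PCs: A@3 B@1 C@2
Step 7: thread C executes C3 (x = 9). Shared: x=9 y=13. PCs: A@3 B@1 C@3
Step 8: thread C executes C4 (y = x - 1). Shared: x=9 y=8. PCs: A@3 B@1 C@4
Step 9: thread B executes B2 (y = y * 3). Shared: x=9 y=24. PCs: A@3 B@2 C@4
Step 10: thread A executes A4 (y = y + 3). Shared: x=9 y=27. PCs: A@4 B@2 C@4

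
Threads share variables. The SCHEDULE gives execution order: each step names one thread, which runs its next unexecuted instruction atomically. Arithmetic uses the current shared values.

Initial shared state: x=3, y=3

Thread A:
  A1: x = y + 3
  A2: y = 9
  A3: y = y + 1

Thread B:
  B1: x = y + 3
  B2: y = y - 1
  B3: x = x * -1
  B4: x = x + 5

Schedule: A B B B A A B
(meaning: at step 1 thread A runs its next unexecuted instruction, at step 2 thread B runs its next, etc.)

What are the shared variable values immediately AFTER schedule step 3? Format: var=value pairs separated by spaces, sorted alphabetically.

Answer: x=6 y=2

Derivation:
Step 1: thread A executes A1 (x = y + 3). Shared: x=6 y=3. PCs: A@1 B@0
Step 2: thread B executes B1 (x = y + 3). Shared: x=6 y=3. PCs: A@1 B@1
Step 3: thread B executes B2 (y = y - 1). Shared: x=6 y=2. PCs: A@1 B@2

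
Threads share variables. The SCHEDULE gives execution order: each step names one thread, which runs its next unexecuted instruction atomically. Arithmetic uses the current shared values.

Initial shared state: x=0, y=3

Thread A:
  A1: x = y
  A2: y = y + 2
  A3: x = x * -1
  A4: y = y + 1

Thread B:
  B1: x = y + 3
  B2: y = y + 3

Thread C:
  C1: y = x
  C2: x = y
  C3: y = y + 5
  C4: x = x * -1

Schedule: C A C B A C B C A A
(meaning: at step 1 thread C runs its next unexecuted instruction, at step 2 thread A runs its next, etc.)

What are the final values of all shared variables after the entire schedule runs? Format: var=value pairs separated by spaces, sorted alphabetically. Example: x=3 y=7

Step 1: thread C executes C1 (y = x). Shared: x=0 y=0. PCs: A@0 B@0 C@1
Step 2: thread A executes A1 (x = y). Shared: x=0 y=0. PCs: A@1 B@0 C@1
Step 3: thread C executes C2 (x = y). Shared: x=0 y=0. PCs: A@1 B@0 C@2
Step 4: thread B executes B1 (x = y + 3). Shared: x=3 y=0. PCs: A@1 B@1 C@2
Step 5: thread A executes A2 (y = y + 2). Shared: x=3 y=2. PCs: A@2 B@1 C@2
Step 6: thread C executes C3 (y = y + 5). Shared: x=3 y=7. PCs: A@2 B@1 C@3
Step 7: thread B executes B2 (y = y + 3). Shared: x=3 y=10. PCs: A@2 B@2 C@3
Step 8: thread C executes C4 (x = x * -1). Shared: x=-3 y=10. PCs: A@2 B@2 C@4
Step 9: thread A executes A3 (x = x * -1). Shared: x=3 y=10. PCs: A@3 B@2 C@4
Step 10: thread A executes A4 (y = y + 1). Shared: x=3 y=11. PCs: A@4 B@2 C@4

Answer: x=3 y=11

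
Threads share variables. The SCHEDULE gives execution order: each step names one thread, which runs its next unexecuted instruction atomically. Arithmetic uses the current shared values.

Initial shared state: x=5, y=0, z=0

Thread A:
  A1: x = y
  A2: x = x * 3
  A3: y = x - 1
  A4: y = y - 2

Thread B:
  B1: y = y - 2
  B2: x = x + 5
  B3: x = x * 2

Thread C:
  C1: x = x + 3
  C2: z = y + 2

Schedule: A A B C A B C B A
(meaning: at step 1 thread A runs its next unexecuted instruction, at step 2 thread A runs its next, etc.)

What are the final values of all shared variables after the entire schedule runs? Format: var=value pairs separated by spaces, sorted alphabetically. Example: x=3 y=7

Answer: x=16 y=0 z=4

Derivation:
Step 1: thread A executes A1 (x = y). Shared: x=0 y=0 z=0. PCs: A@1 B@0 C@0
Step 2: thread A executes A2 (x = x * 3). Shared: x=0 y=0 z=0. PCs: A@2 B@0 C@0
Step 3: thread B executes B1 (y = y - 2). Shared: x=0 y=-2 z=0. PCs: A@2 B@1 C@0
Step 4: thread C executes C1 (x = x + 3). Shared: x=3 y=-2 z=0. PCs: A@2 B@1 C@1
Step 5: thread A executes A3 (y = x - 1). Shared: x=3 y=2 z=0. PCs: A@3 B@1 C@1
Step 6: thread B executes B2 (x = x + 5). Shared: x=8 y=2 z=0. PCs: A@3 B@2 C@1
Step 7: thread C executes C2 (z = y + 2). Shared: x=8 y=2 z=4. PCs: A@3 B@2 C@2
Step 8: thread B executes B3 (x = x * 2). Shared: x=16 y=2 z=4. PCs: A@3 B@3 C@2
Step 9: thread A executes A4 (y = y - 2). Shared: x=16 y=0 z=4. PCs: A@4 B@3 C@2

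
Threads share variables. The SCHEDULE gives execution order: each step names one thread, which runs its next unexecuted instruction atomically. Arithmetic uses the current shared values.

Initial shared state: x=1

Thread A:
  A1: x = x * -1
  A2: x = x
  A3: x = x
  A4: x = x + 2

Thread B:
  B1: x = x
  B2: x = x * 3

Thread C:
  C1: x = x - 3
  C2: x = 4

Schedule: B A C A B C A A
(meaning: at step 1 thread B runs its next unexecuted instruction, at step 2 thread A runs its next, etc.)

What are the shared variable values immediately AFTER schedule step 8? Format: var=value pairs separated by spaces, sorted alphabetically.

Answer: x=6

Derivation:
Step 1: thread B executes B1 (x = x). Shared: x=1. PCs: A@0 B@1 C@0
Step 2: thread A executes A1 (x = x * -1). Shared: x=-1. PCs: A@1 B@1 C@0
Step 3: thread C executes C1 (x = x - 3). Shared: x=-4. PCs: A@1 B@1 C@1
Step 4: thread A executes A2 (x = x). Shared: x=-4. PCs: A@2 B@1 C@1
Step 5: thread B executes B2 (x = x * 3). Shared: x=-12. PCs: A@2 B@2 C@1
Step 6: thread C executes C2 (x = 4). Shared: x=4. PCs: A@2 B@2 C@2
Step 7: thread A executes A3 (x = x). Shared: x=4. PCs: A@3 B@2 C@2
Step 8: thread A executes A4 (x = x + 2). Shared: x=6. PCs: A@4 B@2 C@2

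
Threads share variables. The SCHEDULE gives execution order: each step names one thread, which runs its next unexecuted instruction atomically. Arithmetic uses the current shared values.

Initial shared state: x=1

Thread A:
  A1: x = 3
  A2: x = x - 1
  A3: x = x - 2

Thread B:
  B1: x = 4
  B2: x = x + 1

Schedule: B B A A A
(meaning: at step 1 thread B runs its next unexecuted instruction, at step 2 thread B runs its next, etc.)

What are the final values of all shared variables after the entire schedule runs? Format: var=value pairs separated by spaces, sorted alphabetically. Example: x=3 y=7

Step 1: thread B executes B1 (x = 4). Shared: x=4. PCs: A@0 B@1
Step 2: thread B executes B2 (x = x + 1). Shared: x=5. PCs: A@0 B@2
Step 3: thread A executes A1 (x = 3). Shared: x=3. PCs: A@1 B@2
Step 4: thread A executes A2 (x = x - 1). Shared: x=2. PCs: A@2 B@2
Step 5: thread A executes A3 (x = x - 2). Shared: x=0. PCs: A@3 B@2

Answer: x=0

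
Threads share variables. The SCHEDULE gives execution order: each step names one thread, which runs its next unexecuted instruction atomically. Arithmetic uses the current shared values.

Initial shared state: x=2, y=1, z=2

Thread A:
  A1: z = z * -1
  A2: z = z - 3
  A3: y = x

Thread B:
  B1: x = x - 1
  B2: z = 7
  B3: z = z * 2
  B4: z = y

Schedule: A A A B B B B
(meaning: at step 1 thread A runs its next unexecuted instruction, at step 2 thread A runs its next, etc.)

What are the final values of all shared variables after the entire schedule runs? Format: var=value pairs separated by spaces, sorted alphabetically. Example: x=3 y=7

Answer: x=1 y=2 z=2

Derivation:
Step 1: thread A executes A1 (z = z * -1). Shared: x=2 y=1 z=-2. PCs: A@1 B@0
Step 2: thread A executes A2 (z = z - 3). Shared: x=2 y=1 z=-5. PCs: A@2 B@0
Step 3: thread A executes A3 (y = x). Shared: x=2 y=2 z=-5. PCs: A@3 B@0
Step 4: thread B executes B1 (x = x - 1). Shared: x=1 y=2 z=-5. PCs: A@3 B@1
Step 5: thread B executes B2 (z = 7). Shared: x=1 y=2 z=7. PCs: A@3 B@2
Step 6: thread B executes B3 (z = z * 2). Shared: x=1 y=2 z=14. PCs: A@3 B@3
Step 7: thread B executes B4 (z = y). Shared: x=1 y=2 z=2. PCs: A@3 B@4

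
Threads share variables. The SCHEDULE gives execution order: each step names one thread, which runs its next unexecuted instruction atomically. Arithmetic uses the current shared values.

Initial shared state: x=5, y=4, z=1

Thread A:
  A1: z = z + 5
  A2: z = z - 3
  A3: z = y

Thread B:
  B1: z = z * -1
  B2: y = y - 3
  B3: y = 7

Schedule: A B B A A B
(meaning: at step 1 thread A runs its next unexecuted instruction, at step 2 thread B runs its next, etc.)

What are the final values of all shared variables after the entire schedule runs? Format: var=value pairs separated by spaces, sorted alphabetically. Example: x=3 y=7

Answer: x=5 y=7 z=1

Derivation:
Step 1: thread A executes A1 (z = z + 5). Shared: x=5 y=4 z=6. PCs: A@1 B@0
Step 2: thread B executes B1 (z = z * -1). Shared: x=5 y=4 z=-6. PCs: A@1 B@1
Step 3: thread B executes B2 (y = y - 3). Shared: x=5 y=1 z=-6. PCs: A@1 B@2
Step 4: thread A executes A2 (z = z - 3). Shared: x=5 y=1 z=-9. PCs: A@2 B@2
Step 5: thread A executes A3 (z = y). Shared: x=5 y=1 z=1. PCs: A@3 B@2
Step 6: thread B executes B3 (y = 7). Shared: x=5 y=7 z=1. PCs: A@3 B@3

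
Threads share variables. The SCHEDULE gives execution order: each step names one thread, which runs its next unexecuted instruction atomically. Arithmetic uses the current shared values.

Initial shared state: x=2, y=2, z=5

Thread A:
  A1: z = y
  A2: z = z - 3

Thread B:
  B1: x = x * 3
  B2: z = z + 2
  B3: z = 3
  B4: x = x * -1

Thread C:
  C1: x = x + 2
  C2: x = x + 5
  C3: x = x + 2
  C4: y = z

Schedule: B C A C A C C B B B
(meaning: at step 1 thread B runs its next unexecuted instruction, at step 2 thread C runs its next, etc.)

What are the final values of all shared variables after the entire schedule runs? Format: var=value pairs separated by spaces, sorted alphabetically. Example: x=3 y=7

Answer: x=-15 y=-1 z=3

Derivation:
Step 1: thread B executes B1 (x = x * 3). Shared: x=6 y=2 z=5. PCs: A@0 B@1 C@0
Step 2: thread C executes C1 (x = x + 2). Shared: x=8 y=2 z=5. PCs: A@0 B@1 C@1
Step 3: thread A executes A1 (z = y). Shared: x=8 y=2 z=2. PCs: A@1 B@1 C@1
Step 4: thread C executes C2 (x = x + 5). Shared: x=13 y=2 z=2. PCs: A@1 B@1 C@2
Step 5: thread A executes A2 (z = z - 3). Shared: x=13 y=2 z=-1. PCs: A@2 B@1 C@2
Step 6: thread C executes C3 (x = x + 2). Shared: x=15 y=2 z=-1. PCs: A@2 B@1 C@3
Step 7: thread C executes C4 (y = z). Shared: x=15 y=-1 z=-1. PCs: A@2 B@1 C@4
Step 8: thread B executes B2 (z = z + 2). Shared: x=15 y=-1 z=1. PCs: A@2 B@2 C@4
Step 9: thread B executes B3 (z = 3). Shared: x=15 y=-1 z=3. PCs: A@2 B@3 C@4
Step 10: thread B executes B4 (x = x * -1). Shared: x=-15 y=-1 z=3. PCs: A@2 B@4 C@4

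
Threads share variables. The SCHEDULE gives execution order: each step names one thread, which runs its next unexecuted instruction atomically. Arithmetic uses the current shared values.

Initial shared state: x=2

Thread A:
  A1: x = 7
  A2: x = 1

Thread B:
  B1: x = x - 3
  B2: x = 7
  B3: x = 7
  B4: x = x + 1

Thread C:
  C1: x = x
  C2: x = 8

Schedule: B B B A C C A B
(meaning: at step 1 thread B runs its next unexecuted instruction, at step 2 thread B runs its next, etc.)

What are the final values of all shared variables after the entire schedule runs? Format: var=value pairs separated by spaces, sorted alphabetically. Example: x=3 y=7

Answer: x=2

Derivation:
Step 1: thread B executes B1 (x = x - 3). Shared: x=-1. PCs: A@0 B@1 C@0
Step 2: thread B executes B2 (x = 7). Shared: x=7. PCs: A@0 B@2 C@0
Step 3: thread B executes B3 (x = 7). Shared: x=7. PCs: A@0 B@3 C@0
Step 4: thread A executes A1 (x = 7). Shared: x=7. PCs: A@1 B@3 C@0
Step 5: thread C executes C1 (x = x). Shared: x=7. PCs: A@1 B@3 C@1
Step 6: thread C executes C2 (x = 8). Shared: x=8. PCs: A@1 B@3 C@2
Step 7: thread A executes A2 (x = 1). Shared: x=1. PCs: A@2 B@3 C@2
Step 8: thread B executes B4 (x = x + 1). Shared: x=2. PCs: A@2 B@4 C@2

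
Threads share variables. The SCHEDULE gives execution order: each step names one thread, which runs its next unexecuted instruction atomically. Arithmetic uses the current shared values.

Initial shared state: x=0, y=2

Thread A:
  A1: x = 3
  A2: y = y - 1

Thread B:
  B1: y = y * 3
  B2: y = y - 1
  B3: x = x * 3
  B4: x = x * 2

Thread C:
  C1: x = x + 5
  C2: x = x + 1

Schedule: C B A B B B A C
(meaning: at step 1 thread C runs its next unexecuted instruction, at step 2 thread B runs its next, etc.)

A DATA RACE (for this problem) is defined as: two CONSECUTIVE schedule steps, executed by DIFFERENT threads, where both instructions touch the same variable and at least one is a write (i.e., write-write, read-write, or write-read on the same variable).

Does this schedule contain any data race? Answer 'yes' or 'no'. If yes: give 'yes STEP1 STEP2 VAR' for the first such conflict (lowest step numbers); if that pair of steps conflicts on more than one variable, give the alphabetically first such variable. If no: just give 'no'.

Answer: no

Derivation:
Steps 1,2: C(r=x,w=x) vs B(r=y,w=y). No conflict.
Steps 2,3: B(r=y,w=y) vs A(r=-,w=x). No conflict.
Steps 3,4: A(r=-,w=x) vs B(r=y,w=y). No conflict.
Steps 4,5: same thread (B). No race.
Steps 5,6: same thread (B). No race.
Steps 6,7: B(r=x,w=x) vs A(r=y,w=y). No conflict.
Steps 7,8: A(r=y,w=y) vs C(r=x,w=x). No conflict.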